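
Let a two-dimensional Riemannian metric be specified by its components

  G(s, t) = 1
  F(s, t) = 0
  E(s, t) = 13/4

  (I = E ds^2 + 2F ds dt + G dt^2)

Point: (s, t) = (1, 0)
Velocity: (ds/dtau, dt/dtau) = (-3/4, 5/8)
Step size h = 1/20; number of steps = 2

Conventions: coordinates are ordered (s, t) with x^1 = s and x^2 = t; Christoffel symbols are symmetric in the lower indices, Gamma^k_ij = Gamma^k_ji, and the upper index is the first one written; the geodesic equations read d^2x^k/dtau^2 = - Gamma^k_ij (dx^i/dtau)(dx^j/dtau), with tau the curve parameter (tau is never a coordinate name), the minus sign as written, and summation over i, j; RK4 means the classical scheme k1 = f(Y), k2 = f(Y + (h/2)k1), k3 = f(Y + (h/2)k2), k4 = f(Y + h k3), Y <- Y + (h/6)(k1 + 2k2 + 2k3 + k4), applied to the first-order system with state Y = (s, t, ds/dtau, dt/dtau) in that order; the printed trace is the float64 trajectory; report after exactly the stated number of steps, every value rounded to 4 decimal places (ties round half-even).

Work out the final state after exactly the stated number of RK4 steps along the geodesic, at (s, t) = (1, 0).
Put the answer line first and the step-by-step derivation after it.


Answer: s = 0.9250, t = 0.0625, ds/dtau = -0.7500, dt/dtau = 0.6250

f(Y) = (ds/dtau, dt/dtau, -Gamma^s_ij Y'^i Y'^j, -Gamma^t_ij Y'^i Y'^j) with the Gammas evaluated at the stage position; h = 0.050000; intermediate values shown to 6 dp
step 0: s = 1.0000, t = 0.0000, ds/dtau = -0.7500, dt/dtau = 0.6250
step 1:
  k1: at (s, t) = (1.000000, 0.000000), (ds/dtau, dt/dtau) = (-0.750000, 0.625000); Gamma_sss = 0.000000, Gamma_sst = 0.000000, Gamma_stt = 0.000000, Gamma_tss = 0.000000, Gamma_tst = 0.000000, Gamma_ttt = 0.000000; k1 = (-0.750000, 0.625000, 0.000000, 0.000000)
  k2: at (s, t) = (0.981250, 0.015625), (ds/dtau, dt/dtau) = (-0.750000, 0.625000); Gamma_sss = 0.000000, Gamma_sst = 0.000000, Gamma_stt = 0.000000, Gamma_tss = 0.000000, Gamma_tst = 0.000000, Gamma_ttt = 0.000000; k2 = (-0.750000, 0.625000, 0.000000, 0.000000)
  k3: at (s, t) = (0.981250, 0.015625), (ds/dtau, dt/dtau) = (-0.750000, 0.625000); Gamma_sss = 0.000000, Gamma_sst = 0.000000, Gamma_stt = 0.000000, Gamma_tss = 0.000000, Gamma_tst = 0.000000, Gamma_ttt = 0.000000; k3 = (-0.750000, 0.625000, 0.000000, 0.000000)
  k4: at (s, t) = (0.962500, 0.031250), (ds/dtau, dt/dtau) = (-0.750000, 0.625000); Gamma_sss = 0.000000, Gamma_sst = 0.000000, Gamma_stt = 0.000000, Gamma_tss = 0.000000, Gamma_tst = 0.000000, Gamma_ttt = 0.000000; k4 = (-0.750000, 0.625000, 0.000000, 0.000000)
  Y <- Y + (h/6)(k1 + 2k2 + 2k3 + k4): s = 0.9625, t = 0.0312, ds/dtau = -0.7500, dt/dtau = 0.6250
step 2:
  k1: at (s, t) = (0.962500, 0.031250), (ds/dtau, dt/dtau) = (-0.750000, 0.625000); Gamma_sss = 0.000000, Gamma_sst = 0.000000, Gamma_stt = 0.000000, Gamma_tss = 0.000000, Gamma_tst = 0.000000, Gamma_ttt = 0.000000; k1 = (-0.750000, 0.625000, 0.000000, 0.000000)
  k2: at (s, t) = (0.943750, 0.046875), (ds/dtau, dt/dtau) = (-0.750000, 0.625000); Gamma_sss = 0.000000, Gamma_sst = 0.000000, Gamma_stt = 0.000000, Gamma_tss = 0.000000, Gamma_tst = 0.000000, Gamma_ttt = 0.000000; k2 = (-0.750000, 0.625000, 0.000000, 0.000000)
  k3: at (s, t) = (0.943750, 0.046875), (ds/dtau, dt/dtau) = (-0.750000, 0.625000); Gamma_sss = 0.000000, Gamma_sst = 0.000000, Gamma_stt = 0.000000, Gamma_tss = 0.000000, Gamma_tst = 0.000000, Gamma_ttt = 0.000000; k3 = (-0.750000, 0.625000, 0.000000, 0.000000)
  k4: at (s, t) = (0.925000, 0.062500), (ds/dtau, dt/dtau) = (-0.750000, 0.625000); Gamma_sss = 0.000000, Gamma_sst = 0.000000, Gamma_stt = 0.000000, Gamma_tss = 0.000000, Gamma_tst = 0.000000, Gamma_ttt = 0.000000; k4 = (-0.750000, 0.625000, 0.000000, 0.000000)
  Y <- Y + (h/6)(k1 + 2k2 + 2k3 + k4): s = 0.9250, t = 0.0625, ds/dtau = -0.7500, dt/dtau = 0.6250


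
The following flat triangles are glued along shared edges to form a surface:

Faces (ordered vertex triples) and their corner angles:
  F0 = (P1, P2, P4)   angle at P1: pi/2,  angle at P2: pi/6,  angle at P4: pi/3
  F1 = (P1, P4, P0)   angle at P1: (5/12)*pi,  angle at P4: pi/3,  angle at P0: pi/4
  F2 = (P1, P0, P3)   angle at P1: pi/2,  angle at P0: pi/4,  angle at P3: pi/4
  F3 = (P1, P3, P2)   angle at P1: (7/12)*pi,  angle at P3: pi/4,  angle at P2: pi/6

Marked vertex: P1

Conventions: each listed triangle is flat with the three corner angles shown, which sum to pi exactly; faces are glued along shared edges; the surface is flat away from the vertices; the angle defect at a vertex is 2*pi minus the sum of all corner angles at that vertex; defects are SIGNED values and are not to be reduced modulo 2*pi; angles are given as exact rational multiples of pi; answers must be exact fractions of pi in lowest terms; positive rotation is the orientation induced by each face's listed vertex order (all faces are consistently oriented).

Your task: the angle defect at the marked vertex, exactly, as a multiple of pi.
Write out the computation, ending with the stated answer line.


Sum of corner angles at P1: 2*pi
defect = 2*pi - 2*pi

Answer: defect(P1) = 0


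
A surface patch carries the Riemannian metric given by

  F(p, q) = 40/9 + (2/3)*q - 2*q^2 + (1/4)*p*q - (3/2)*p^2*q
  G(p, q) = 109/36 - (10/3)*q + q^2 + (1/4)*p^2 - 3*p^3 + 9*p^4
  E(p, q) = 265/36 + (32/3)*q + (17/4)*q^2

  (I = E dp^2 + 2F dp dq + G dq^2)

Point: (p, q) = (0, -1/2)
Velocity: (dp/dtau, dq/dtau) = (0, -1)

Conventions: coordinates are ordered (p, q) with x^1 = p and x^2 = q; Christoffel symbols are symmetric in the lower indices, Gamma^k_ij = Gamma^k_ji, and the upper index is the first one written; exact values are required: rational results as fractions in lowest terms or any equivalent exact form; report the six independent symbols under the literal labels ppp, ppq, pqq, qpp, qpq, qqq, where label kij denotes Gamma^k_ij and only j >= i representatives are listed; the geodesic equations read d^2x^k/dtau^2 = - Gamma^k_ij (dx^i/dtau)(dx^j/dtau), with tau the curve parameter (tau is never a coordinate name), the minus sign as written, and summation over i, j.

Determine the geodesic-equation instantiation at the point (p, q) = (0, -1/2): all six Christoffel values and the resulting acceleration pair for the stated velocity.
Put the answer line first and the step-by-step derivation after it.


Answer: Gamma_ppp = 2080/387, Gamma_ppq = 13706/1935, Gamma_pqq = 18152/1935, Gamma_qpp = -1780/387, Gamma_qpq = -2002/387, Gamma_qqq = -2821/387; accelerations (d^2p/dtau^2, d^2q/dtau^2) = (-18152/1935, 2821/387)

E = 445/144, F = 65/18, G = 89/18 at the point
E_p = 0, E_q = 77/12, F_p = -1/8, F_q = 8/3, G_p = 0, G_q = -13/3
EG - F^2 = 215/96;  g^inv = (96/215) * [[89/18, -65/18], [-65/18, 445/144]]
first-kind symbols [ij,l] = (1/2)(d_i g_jl + d_j g_il - d_l g_ij): [pp,p] = E_p/2 = 0, [pp,q] = F_p - E_q/2 = -10/3, [pq,p] = E_q/2 = 77/24, [pq,q] = G_p/2 = 0, [qq,p] = F_q - G_p/2 = 8/3, [qq,q] = G_q/2 = -13/6
Gamma^p_ij = (G*[ij,p] - F*[ij,q])/(EG - F^2), Gamma^q_ij = (E*[ij,q] - F*[ij,p])/(EG - F^2)
Gamma_ppp = 2080/387, Gamma_ppq = 13706/1935, Gamma_pqq = 18152/1935, Gamma_qpp = -1780/387, Gamma_qpq = -2002/387, Gamma_qqq = -2821/387
d^2p/dtau^2 = -(Gamma_ppp*(0)^2 + 2*Gamma_ppq*(0)*(-1) + Gamma_pqq*(-1)^2) = -18152/1935
d^2q/dtau^2 = -(Gamma_qpp*(0)^2 + 2*Gamma_qpq*(0)*(-1) + Gamma_qqq*(-1)^2) = 2821/387


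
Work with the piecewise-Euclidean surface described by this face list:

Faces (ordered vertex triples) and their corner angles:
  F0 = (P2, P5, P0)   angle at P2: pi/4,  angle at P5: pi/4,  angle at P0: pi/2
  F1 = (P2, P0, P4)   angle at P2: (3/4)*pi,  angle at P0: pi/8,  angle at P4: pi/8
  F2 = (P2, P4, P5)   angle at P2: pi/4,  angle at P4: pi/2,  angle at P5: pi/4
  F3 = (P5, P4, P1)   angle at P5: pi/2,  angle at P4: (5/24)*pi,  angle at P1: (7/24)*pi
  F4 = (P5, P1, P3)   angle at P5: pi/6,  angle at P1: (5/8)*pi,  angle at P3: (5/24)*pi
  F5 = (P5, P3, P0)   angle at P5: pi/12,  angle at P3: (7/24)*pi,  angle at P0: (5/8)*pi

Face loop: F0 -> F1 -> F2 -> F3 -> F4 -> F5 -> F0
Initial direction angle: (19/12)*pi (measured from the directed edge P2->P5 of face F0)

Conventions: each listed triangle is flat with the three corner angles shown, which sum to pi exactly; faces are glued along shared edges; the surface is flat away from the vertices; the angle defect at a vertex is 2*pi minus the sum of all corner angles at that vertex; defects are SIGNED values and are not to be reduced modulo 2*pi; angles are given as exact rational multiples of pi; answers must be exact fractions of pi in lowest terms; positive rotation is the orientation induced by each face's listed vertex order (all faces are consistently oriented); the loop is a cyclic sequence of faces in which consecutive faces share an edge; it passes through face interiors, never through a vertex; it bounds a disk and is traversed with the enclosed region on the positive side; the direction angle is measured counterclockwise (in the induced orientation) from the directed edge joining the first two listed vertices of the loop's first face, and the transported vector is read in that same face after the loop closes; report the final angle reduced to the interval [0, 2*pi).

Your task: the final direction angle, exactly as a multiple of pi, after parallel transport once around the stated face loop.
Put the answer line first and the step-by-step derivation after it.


Answer: final direction angle = (13/12)*pi

enclosed vertex P2: corner angles sum to (5/4)*pi, defect = 2*pi - (5/4)*pi = (3/4)*pi
enclosed vertex P5: corner angles sum to (5/4)*pi, defect = 2*pi - (5/4)*pi = (3/4)*pi
summing the enclosed defects onto the initial angle, mod 2*pi in the induced orientation:
final angle = (19/12)*pi + (3/2)*pi = (13/12)*pi (mod 2*pi)


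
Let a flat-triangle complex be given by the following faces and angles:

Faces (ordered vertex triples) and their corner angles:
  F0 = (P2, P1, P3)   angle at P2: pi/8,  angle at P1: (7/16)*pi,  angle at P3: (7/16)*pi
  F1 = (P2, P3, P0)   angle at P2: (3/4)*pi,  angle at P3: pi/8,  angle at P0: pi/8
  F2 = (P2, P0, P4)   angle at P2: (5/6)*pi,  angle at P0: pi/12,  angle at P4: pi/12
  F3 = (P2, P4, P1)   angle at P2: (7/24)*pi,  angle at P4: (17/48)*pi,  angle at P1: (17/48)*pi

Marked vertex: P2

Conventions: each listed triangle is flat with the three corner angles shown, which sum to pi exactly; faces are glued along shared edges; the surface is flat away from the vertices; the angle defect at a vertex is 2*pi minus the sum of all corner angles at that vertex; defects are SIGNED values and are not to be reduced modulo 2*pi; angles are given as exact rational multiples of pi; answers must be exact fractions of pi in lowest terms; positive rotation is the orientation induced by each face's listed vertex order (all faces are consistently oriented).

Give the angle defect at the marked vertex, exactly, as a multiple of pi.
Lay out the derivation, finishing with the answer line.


Sum of corner angles at P2: 2*pi
defect = 2*pi - 2*pi

Answer: defect(P2) = 0


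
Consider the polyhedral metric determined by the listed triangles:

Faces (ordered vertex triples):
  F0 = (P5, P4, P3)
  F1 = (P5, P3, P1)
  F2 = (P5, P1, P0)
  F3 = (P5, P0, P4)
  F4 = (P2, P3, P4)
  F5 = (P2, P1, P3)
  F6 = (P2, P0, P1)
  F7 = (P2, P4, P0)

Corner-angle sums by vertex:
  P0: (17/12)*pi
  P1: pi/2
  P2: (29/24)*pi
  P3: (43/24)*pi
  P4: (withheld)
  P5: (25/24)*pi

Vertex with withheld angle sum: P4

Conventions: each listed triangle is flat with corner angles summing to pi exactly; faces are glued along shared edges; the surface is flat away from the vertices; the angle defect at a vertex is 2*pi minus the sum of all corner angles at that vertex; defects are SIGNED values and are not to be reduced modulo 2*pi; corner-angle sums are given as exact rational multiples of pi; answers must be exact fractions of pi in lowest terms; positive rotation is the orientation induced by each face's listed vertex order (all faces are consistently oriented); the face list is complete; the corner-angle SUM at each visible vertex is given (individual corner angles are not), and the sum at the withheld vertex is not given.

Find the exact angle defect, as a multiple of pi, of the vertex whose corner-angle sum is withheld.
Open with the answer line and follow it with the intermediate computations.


Answer: defect(P4) = -pi/24

V = 6, E = 12, F = 8; chi = V - E + F = 2
Gauss-Bonnet: total defect = 2*pi*chi = 4*pi; visible defects sum to (97/24)*pi


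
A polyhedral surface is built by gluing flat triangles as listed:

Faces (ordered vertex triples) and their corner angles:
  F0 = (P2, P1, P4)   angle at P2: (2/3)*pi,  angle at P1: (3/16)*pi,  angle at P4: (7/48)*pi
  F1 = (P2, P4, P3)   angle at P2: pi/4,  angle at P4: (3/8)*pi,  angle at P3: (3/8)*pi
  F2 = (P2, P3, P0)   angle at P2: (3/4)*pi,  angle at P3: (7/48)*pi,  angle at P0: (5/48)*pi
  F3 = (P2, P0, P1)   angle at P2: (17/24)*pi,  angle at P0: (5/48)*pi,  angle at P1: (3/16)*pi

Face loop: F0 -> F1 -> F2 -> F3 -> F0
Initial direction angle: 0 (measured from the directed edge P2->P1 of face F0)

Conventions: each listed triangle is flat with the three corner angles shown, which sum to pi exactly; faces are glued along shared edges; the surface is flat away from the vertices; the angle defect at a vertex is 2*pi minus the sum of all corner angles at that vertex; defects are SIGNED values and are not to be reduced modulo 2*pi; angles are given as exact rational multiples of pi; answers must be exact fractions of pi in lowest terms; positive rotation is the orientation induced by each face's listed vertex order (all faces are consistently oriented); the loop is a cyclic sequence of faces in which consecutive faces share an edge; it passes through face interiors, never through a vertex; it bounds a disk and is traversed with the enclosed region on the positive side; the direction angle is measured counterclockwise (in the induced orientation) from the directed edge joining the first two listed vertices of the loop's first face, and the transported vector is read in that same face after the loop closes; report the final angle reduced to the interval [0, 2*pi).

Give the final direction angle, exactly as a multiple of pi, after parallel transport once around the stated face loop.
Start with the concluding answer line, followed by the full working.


Answer: final direction angle = (13/8)*pi

enclosed vertex P2: corner angles sum to (19/8)*pi, defect = 2*pi - (19/8)*pi = (-3/8)*pi
transport around the loop rotates by the sum of enclosed defects; add to the initial angle mod 2*pi
final angle = 0 - (3/8)*pi = (13/8)*pi (mod 2*pi)


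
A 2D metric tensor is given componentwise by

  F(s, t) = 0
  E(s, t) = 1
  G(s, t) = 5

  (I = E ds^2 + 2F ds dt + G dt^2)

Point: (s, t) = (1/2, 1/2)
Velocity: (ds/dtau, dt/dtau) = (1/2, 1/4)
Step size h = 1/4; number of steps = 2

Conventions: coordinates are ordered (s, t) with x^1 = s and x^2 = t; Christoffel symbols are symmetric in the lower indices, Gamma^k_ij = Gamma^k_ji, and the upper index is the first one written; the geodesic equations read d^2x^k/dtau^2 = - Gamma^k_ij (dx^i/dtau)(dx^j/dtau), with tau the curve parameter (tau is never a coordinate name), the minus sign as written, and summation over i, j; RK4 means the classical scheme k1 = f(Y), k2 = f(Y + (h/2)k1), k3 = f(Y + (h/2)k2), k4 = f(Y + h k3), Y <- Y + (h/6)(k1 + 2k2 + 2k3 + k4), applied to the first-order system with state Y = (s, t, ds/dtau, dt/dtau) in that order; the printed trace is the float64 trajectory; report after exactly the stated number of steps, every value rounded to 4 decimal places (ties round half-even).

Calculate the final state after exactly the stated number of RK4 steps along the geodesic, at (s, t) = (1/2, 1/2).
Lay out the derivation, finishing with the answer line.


f(Y) = (ds/dtau, dt/dtau, -Gamma^s_ij Y'^i Y'^j, -Gamma^t_ij Y'^i Y'^j) with the Gammas evaluated at the stage position; h = 0.250000; intermediate values shown to 6 dp
step 0: s = 0.5000, t = 0.5000, ds/dtau = 0.5000, dt/dtau = 0.2500
step 1:
  k1: at (s, t) = (0.500000, 0.500000), (ds/dtau, dt/dtau) = (0.500000, 0.250000); Gamma_sss = 0.000000, Gamma_sst = 0.000000, Gamma_stt = 0.000000, Gamma_tss = 0.000000, Gamma_tst = 0.000000, Gamma_ttt = 0.000000; k1 = (0.500000, 0.250000, 0.000000, 0.000000)
  k2: at (s, t) = (0.562500, 0.531250), (ds/dtau, dt/dtau) = (0.500000, 0.250000); Gamma_sss = 0.000000, Gamma_sst = 0.000000, Gamma_stt = 0.000000, Gamma_tss = 0.000000, Gamma_tst = 0.000000, Gamma_ttt = 0.000000; k2 = (0.500000, 0.250000, 0.000000, 0.000000)
  k3: at (s, t) = (0.562500, 0.531250), (ds/dtau, dt/dtau) = (0.500000, 0.250000); Gamma_sss = 0.000000, Gamma_sst = 0.000000, Gamma_stt = 0.000000, Gamma_tss = 0.000000, Gamma_tst = 0.000000, Gamma_ttt = 0.000000; k3 = (0.500000, 0.250000, 0.000000, 0.000000)
  k4: at (s, t) = (0.625000, 0.562500), (ds/dtau, dt/dtau) = (0.500000, 0.250000); Gamma_sss = 0.000000, Gamma_sst = 0.000000, Gamma_stt = 0.000000, Gamma_tss = 0.000000, Gamma_tst = 0.000000, Gamma_ttt = 0.000000; k4 = (0.500000, 0.250000, 0.000000, 0.000000)
  Y <- Y + (h/6)(k1 + 2k2 + 2k3 + k4): s = 0.6250, t = 0.5625, ds/dtau = 0.5000, dt/dtau = 0.2500
step 2:
  k1: at (s, t) = (0.625000, 0.562500), (ds/dtau, dt/dtau) = (0.500000, 0.250000); Gamma_sss = 0.000000, Gamma_sst = 0.000000, Gamma_stt = 0.000000, Gamma_tss = 0.000000, Gamma_tst = 0.000000, Gamma_ttt = 0.000000; k1 = (0.500000, 0.250000, 0.000000, 0.000000)
  k2: at (s, t) = (0.687500, 0.593750), (ds/dtau, dt/dtau) = (0.500000, 0.250000); Gamma_sss = 0.000000, Gamma_sst = 0.000000, Gamma_stt = 0.000000, Gamma_tss = 0.000000, Gamma_tst = 0.000000, Gamma_ttt = 0.000000; k2 = (0.500000, 0.250000, 0.000000, 0.000000)
  k3: at (s, t) = (0.687500, 0.593750), (ds/dtau, dt/dtau) = (0.500000, 0.250000); Gamma_sss = 0.000000, Gamma_sst = 0.000000, Gamma_stt = 0.000000, Gamma_tss = 0.000000, Gamma_tst = 0.000000, Gamma_ttt = 0.000000; k3 = (0.500000, 0.250000, 0.000000, 0.000000)
  k4: at (s, t) = (0.750000, 0.625000), (ds/dtau, dt/dtau) = (0.500000, 0.250000); Gamma_sss = 0.000000, Gamma_sst = 0.000000, Gamma_stt = 0.000000, Gamma_tss = 0.000000, Gamma_tst = 0.000000, Gamma_ttt = 0.000000; k4 = (0.500000, 0.250000, 0.000000, 0.000000)
  Y <- Y + (h/6)(k1 + 2k2 + 2k3 + k4): s = 0.7500, t = 0.6250, ds/dtau = 0.5000, dt/dtau = 0.2500

Answer: s = 0.7500, t = 0.6250, ds/dtau = 0.5000, dt/dtau = 0.2500


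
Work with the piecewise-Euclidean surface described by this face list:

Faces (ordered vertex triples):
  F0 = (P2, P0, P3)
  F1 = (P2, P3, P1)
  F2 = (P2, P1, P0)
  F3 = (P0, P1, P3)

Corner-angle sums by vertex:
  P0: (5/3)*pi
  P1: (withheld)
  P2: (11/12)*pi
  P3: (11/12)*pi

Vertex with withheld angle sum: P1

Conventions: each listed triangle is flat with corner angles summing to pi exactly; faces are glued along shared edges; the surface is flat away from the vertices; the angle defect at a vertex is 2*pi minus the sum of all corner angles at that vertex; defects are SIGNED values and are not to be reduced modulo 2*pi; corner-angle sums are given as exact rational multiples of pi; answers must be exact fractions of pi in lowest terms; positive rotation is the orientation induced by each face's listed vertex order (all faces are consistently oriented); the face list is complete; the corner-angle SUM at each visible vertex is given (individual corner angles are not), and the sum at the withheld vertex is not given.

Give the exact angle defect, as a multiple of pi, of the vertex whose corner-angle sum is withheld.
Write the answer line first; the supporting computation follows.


Answer: defect(P1) = (3/2)*pi

V = 4, E = 6, F = 4; chi = V - E + F = 2
Gauss-Bonnet: total defect = 2*pi*chi = 4*pi; visible defects sum to (5/2)*pi


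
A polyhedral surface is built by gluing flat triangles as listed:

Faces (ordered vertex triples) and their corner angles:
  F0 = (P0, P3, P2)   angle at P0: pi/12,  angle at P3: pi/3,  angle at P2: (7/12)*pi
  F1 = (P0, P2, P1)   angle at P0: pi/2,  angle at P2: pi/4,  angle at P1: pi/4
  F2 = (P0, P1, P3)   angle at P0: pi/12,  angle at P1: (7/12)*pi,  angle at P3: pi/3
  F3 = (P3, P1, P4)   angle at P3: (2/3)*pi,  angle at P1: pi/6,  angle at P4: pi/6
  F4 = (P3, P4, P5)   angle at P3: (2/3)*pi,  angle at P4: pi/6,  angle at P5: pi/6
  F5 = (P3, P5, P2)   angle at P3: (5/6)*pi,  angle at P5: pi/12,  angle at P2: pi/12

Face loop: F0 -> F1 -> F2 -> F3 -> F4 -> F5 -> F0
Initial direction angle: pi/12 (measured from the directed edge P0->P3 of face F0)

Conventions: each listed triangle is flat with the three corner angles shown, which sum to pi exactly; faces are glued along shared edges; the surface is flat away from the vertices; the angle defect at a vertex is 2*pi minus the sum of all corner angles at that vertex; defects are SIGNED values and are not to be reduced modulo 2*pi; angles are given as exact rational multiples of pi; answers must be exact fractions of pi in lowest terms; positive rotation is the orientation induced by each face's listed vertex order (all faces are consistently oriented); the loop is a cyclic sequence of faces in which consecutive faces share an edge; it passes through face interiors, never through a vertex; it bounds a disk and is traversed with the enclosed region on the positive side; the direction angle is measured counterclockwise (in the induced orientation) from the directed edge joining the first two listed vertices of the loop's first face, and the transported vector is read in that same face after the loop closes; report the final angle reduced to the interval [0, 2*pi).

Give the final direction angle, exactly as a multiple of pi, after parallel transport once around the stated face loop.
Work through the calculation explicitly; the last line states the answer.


enclosed vertex P0: corner angles sum to (2/3)*pi, defect = 2*pi - (2/3)*pi = (4/3)*pi
enclosed vertex P3: corner angles sum to (17/6)*pi, defect = 2*pi - (17/6)*pi = (-5/6)*pi
summing the enclosed defects onto the initial angle, mod 2*pi in the induced orientation:
final angle = pi/12 + pi/2 = (7/12)*pi (mod 2*pi)

Answer: final direction angle = (7/12)*pi


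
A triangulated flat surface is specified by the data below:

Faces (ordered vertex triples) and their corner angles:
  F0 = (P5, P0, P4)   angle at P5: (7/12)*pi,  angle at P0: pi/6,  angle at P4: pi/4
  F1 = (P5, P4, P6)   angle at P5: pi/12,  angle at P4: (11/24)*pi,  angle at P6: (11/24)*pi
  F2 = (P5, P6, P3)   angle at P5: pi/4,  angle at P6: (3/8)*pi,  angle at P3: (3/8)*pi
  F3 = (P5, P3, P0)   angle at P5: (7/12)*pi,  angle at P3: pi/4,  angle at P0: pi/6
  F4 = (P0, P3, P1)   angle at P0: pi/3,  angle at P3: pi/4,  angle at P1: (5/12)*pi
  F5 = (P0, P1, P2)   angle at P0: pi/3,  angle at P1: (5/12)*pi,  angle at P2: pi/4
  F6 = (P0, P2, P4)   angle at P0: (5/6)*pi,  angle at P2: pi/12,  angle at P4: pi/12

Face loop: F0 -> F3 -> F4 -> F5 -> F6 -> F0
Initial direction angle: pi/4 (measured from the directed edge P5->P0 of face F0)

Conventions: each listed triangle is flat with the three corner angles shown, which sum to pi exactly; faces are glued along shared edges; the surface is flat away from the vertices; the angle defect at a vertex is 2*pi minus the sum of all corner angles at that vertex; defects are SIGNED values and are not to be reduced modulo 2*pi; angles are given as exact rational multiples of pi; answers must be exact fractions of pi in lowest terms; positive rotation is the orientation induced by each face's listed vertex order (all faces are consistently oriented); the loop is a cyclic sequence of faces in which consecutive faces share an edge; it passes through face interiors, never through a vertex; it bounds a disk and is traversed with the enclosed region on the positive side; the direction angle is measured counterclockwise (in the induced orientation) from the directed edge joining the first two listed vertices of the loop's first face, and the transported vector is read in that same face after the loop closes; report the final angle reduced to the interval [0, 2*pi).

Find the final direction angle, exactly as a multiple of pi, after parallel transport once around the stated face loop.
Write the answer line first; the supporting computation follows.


Answer: final direction angle = (5/12)*pi

enclosed vertex P0: corner angles sum to (11/6)*pi, defect = 2*pi - (11/6)*pi = pi/6
holonomy = initial angle + sum of enclosed defects (mod 2*pi), positive in the induced orientation
final angle = pi/4 + pi/6 = (5/12)*pi (mod 2*pi)


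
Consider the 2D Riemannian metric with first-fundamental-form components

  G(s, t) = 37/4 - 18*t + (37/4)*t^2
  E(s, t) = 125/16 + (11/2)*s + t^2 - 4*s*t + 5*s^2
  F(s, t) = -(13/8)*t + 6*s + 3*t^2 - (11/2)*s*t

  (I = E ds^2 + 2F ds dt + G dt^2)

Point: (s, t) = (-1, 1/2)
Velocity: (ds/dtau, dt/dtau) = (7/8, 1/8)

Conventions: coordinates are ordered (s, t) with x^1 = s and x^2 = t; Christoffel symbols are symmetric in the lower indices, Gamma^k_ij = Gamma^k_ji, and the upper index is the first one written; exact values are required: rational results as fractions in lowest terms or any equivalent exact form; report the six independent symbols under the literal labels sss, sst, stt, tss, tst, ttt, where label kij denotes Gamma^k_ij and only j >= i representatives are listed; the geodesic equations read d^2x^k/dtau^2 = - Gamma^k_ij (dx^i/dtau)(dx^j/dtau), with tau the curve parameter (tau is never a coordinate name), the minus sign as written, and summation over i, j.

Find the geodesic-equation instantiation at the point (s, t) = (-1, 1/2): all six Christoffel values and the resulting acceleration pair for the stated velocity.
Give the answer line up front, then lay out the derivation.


Answer: Gamma_sss = -187/433, Gamma_sst = 205/433, Gamma_stt = 100/433, Gamma_tss = -115/433, Gamma_tst = 265/433, Gamma_ttt = -610/433; accelerations (d^2s/dtau^2, d^2t/dtau^2) = (6193/27712, 2535/27712)

E = 153/16, F = -53/16, G = 41/16 at the point
E_s = -13/2, E_t = 5, F_s = 13/4, F_t = 55/8, G_s = 0, G_t = -35/4
EG - F^2 = 433/32;  g^inv = (32/433) * [[41/16, 53/16], [53/16, 153/16]]
first-kind symbols [ij,l] = (1/2)(d_i g_jl + d_j g_il - d_l g_ij): [ss,s] = E_s/2 = -13/4, [ss,t] = F_s - E_t/2 = 3/4, [st,s] = E_t/2 = 5/2, [st,t] = G_s/2 = 0, [tt,s] = F_t - G_s/2 = 55/8, [tt,t] = G_t/2 = -35/8
Gamma^s_ij = (G*[ij,s] - F*[ij,t])/(EG - F^2), Gamma^t_ij = (E*[ij,t] - F*[ij,s])/(EG - F^2)
Gamma_sss = -187/433, Gamma_sst = 205/433, Gamma_stt = 100/433, Gamma_tss = -115/433, Gamma_tst = 265/433, Gamma_ttt = -610/433
d^2s/dtau^2 = -(Gamma_sss*(7/8)^2 + 2*Gamma_sst*(7/8)*(1/8) + Gamma_stt*(1/8)^2) = 6193/27712
d^2t/dtau^2 = -(Gamma_tss*(7/8)^2 + 2*Gamma_tst*(7/8)*(1/8) + Gamma_ttt*(1/8)^2) = 2535/27712


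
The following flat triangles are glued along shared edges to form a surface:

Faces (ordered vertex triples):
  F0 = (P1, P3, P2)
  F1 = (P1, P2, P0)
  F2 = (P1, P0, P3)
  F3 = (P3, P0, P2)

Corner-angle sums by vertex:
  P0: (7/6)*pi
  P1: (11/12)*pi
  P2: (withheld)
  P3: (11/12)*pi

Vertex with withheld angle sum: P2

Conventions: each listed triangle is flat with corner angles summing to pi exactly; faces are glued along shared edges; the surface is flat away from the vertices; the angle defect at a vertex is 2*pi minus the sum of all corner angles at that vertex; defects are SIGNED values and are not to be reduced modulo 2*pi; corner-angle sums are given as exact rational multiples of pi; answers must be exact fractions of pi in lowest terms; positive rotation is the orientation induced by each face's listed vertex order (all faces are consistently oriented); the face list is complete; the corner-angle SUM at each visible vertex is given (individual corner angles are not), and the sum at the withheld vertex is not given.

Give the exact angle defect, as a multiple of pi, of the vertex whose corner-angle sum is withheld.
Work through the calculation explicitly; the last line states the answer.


V = 4, E = 6, F = 4; chi = V - E + F = 2
Gauss-Bonnet: total defect = 2*pi*chi = 4*pi; visible defects sum to 3*pi

Answer: defect(P2) = pi


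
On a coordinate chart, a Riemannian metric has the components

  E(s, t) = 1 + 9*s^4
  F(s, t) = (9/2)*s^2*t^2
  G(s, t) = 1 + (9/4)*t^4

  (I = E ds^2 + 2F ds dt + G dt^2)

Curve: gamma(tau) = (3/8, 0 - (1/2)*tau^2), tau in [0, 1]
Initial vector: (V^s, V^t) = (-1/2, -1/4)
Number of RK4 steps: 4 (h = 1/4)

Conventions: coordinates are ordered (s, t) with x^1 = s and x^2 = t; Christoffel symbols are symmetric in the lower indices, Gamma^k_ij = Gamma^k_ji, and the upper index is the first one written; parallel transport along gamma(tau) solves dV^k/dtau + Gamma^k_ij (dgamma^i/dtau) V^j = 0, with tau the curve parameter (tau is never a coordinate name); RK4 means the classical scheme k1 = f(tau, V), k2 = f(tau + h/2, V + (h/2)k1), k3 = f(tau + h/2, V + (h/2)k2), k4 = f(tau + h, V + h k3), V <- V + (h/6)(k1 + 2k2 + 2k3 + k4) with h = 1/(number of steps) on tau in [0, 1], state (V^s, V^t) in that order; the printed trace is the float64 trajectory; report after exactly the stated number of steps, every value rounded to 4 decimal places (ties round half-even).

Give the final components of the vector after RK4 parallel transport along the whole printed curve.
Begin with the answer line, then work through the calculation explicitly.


Answer: V^s = -0.4683, V^t = -0.2363

gamma'(tau) = (0, -tau); f(tau, V)^k = -Gamma^k_ij(gamma(tau)) gamma'^i(tau) V^j; h = 1/4; intermediate values shown to 6 dp
curve data and Christoffel symbols at the stage parameters:
  tau = 0.000000: gamma = (0.375000, 0.000000), gamma' = (0.000000, 0.000000); Gamma_sss = 0.805803, Gamma_sst = 0.000000, Gamma_stt = 0.000000, Gamma_tss = 0.000000, Gamma_tst = 0.000000, Gamma_ttt = 0.000000
  tau = 0.125000: gamma = (0.375000, -0.007812), gamma' = (0.000000, -0.125000); Gamma_sss = 0.805803, Gamma_sst = 0.000000, Gamma_stt = -0.008394, Gamma_tss = 0.000175, Gamma_tst = 0.000000, Gamma_ttt = -0.000002
  tau = 0.250000: gamma = (0.375000, -0.031250), gamma' = (0.000000, -0.250000); Gamma_sss = 0.805802, Gamma_sst = 0.000000, Gamma_stt = -0.033575, Gamma_tss = 0.002798, Gamma_tst = 0.000000, Gamma_ttt = -0.000117
  tau = 0.375000: gamma = (0.375000, -0.070312), gamma' = (0.000000, -0.375000); Gamma_sss = 0.805765, Gamma_sst = 0.000000, Gamma_stt = -0.075541, Gamma_tss = 0.014164, Gamma_tst = 0.000000, Gamma_ttt = -0.001328
  tau = 0.500000: gamma = (0.375000, -0.125000), gamma' = (0.000000, -0.500000); Gamma_sss = 0.805428, Gamma_sst = 0.000000, Gamma_stt = -0.134238, Gamma_tss = 0.044746, Gamma_tst = 0.000000, Gamma_ttt = -0.007458
  tau = 0.625000: gamma = (0.375000, -0.195312), gamma' = (0.000000, -0.625000); Gamma_sss = 0.803570, Gamma_sst = 0.000000, Gamma_stt = -0.209263, Gamma_tss = 0.108991, Gamma_tst = 0.000000, Gamma_ttt = -0.028383
  tau = 0.750000: gamma = (0.375000, -0.281250), gamma' = (0.000000, -0.750000); Gamma_sss = 0.796286, Gamma_sst = 0.000000, Gamma_stt = -0.298607, Gamma_tss = 0.223956, Gamma_tst = 0.000000, Gamma_ttt = -0.083983
  tau = 0.875000: gamma = (0.375000, -0.382812), gamma' = (0.000000, -0.875000); Gamma_sss = 0.774052, Gamma_sst = 0.000000, Gamma_stt = -0.395089, Gamma_tss = 0.403320, Gamma_tst = 0.000000, Gamma_ttt = -0.205861
  tau = 1.000000: gamma = (0.375000, -0.500000), gamma' = (0.000000, -1.000000); Gamma_sss = 0.719867, Gamma_sst = 0.000000, Gamma_stt = -0.479911, Gamma_tss = 0.639882, Gamma_tst = 0.000000, Gamma_ttt = -0.426588
step 0: V^s = -0.5000, V^t = -0.2500
step 1: k1 = (0.000000, 0.000000), k2 = (0.000262, 0.000000), k3 = (0.000262, 0.000000), k4 = (0.002098, 0.000007); V <- V + (h/6)(k1 + 2k2 + 2k3 + k4): V^s = -0.4999, V^t = -0.2500
step 2: k1 = (0.002098, 0.000007), k2 = (0.007082, 0.000124), k3 = (0.007081, 0.000124), k4 = (0.016778, 0.000932); V <- V + (h/6)(k1 + 2k2 + 2k3 + k4): V^s = -0.4979, V^t = -0.2499
step 3: k1 = (0.016776, 0.000932), k2 = (0.032674, 0.004432), k3 = (0.032617, 0.004424), k4 = (0.055728, 0.015673); V <- V + (h/6)(k1 + 2k2 + 2k3 + k4): V^s = -0.4894, V^t = -0.2485
step 4: k1 = (0.055655, 0.015653), k2 = (0.085234, 0.044411), k3 = (0.083991, 0.043764), k4 = (0.114012, 0.101344); V <- V + (h/6)(k1 + 2k2 + 2k3 + k4): V^s = -0.4683, V^t = -0.2363


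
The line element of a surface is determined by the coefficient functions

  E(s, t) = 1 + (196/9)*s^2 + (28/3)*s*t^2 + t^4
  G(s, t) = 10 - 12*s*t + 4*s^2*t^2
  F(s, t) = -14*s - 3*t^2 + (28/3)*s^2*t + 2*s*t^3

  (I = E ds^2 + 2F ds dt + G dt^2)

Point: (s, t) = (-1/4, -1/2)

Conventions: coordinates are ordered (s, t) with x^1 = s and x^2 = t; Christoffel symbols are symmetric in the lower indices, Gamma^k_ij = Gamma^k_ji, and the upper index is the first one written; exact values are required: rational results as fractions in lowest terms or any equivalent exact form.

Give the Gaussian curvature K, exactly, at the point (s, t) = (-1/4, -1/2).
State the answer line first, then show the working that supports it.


Answer: K = -17280/458329

E = 265/144, F = 121/48, G = 137/16, EG - F^2 = 677/72 at the point
E_s = -77/9, E_t = 11/6, F_s = -143/12, F_t = 77/24, G_s = 11/2, G_t = 11/4
E_tt = -5/3, F_st = -19/6, G_ss = 2
K follows from Brioschi's formula, (det M1 - det M2)/(EG - F^2)^2.
M1 = [[-E_tt/2 + F_st - G_ss/2, E_s/2, F_s - E_t/2], [F_t - G_s/2, E, F], [G_t/2, F, G]] = [[-10/3, -77/18, -77/6], [11/24, 265/144, 121/48], [11/8, 121/48, 137/16]]; det M1 = -845/72
M2 = [[0, E_t/2, G_s/2], [E_t/2, E, F], [G_s/2, F, G]] = [[0, 11/12, 11/4], [11/12, 265/144, 121/48], [11/4, 121/48, 137/16]]; det M2 = -605/72
det M1 - det M2 = -10/3; K = -10/3 / (677/72)^2 = -17280/458329


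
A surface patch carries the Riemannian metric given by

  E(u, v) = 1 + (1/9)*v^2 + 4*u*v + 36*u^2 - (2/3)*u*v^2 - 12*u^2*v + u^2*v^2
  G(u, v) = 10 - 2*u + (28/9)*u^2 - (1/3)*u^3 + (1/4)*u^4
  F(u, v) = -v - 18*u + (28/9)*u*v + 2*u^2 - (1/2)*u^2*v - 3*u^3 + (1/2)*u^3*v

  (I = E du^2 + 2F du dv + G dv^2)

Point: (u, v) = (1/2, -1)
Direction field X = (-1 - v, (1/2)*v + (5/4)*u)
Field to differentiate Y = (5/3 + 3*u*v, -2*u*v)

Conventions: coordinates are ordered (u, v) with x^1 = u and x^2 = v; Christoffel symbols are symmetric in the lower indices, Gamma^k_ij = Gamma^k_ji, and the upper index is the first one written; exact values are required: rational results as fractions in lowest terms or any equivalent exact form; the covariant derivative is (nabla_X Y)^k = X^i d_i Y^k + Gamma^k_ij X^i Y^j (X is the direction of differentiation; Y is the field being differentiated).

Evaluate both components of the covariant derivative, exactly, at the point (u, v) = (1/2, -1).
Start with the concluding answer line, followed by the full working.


Answer: (nabla_X Y)^u = 102233/546864, (nabla_X Y)^v = -34037/273432

E = 397/36, F = -1349/144, G = 5617/576 at the point
E_u = 133/3, E_v = -19/18, F_u = -1529/72, F_v = 71/144, G_u = 71/72, G_v = 0
EG - F^2 = 11393/576;  g^inv = (576/11393) * [[5617/576, 1349/144], [1349/144, 397/36]]
first-kind symbols [ij,l] = (1/2)(d_i g_jl + d_j g_il - d_l g_ij): [uu,u] = E_u/2 = 133/6, [uu,v] = F_u - E_v/2 = -497/24, [uv,u] = E_v/2 = -19/36, [uv,v] = G_u/2 = 71/144, [vv,u] = F_v - G_u/2 = 0, [vv,v] = G_v/2 = 0
Gamma^u_ij = (G*[ij,u] - F*[ij,v])/(EG - F^2), Gamma^v_ij = (E*[ij,v] - F*[ij,u])/(EG - F^2)
Gamma_uuu = 12768/11393, Gamma_uuv = -304/11393, Gamma_uvv = 0, Gamma_vuu = -11928/11393, Gamma_vuv = 284/11393, Gamma_vvv = 0
X = (0, 1/8), Y = (1/6, 1) at the point


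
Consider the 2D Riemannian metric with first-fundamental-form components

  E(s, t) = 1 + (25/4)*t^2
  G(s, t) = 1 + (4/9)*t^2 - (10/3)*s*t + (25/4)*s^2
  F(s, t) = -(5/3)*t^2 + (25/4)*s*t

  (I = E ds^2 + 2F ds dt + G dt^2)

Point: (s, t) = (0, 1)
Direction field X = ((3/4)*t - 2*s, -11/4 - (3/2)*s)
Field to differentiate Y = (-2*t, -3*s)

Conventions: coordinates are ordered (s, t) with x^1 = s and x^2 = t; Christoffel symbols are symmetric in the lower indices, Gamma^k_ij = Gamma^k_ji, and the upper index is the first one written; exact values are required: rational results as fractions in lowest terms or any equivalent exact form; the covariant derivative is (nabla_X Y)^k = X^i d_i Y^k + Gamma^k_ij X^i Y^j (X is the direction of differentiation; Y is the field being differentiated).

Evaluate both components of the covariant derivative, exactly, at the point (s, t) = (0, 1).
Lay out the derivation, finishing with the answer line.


E = 29/4, F = -5/3, G = 13/9 at the point
E_s = 0, E_t = 25/2, F_s = 25/4, F_t = -10/3, G_s = -10/3, G_t = 8/9
EG - F^2 = 277/36;  g^inv = (36/277) * [[13/9, 5/3], [5/3, 29/4]]
first-kind symbols [ij,l] = (1/2)(d_i g_jl + d_j g_il - d_l g_ij): [ss,s] = E_s/2 = 0, [ss,t] = F_s - E_t/2 = 0, [st,s] = E_t/2 = 25/4, [st,t] = G_s/2 = -5/3, [tt,s] = F_t - G_s/2 = -5/3, [tt,t] = G_t/2 = 4/9
Gamma^s_ij = (G*[ij,s] - F*[ij,t])/(EG - F^2), Gamma^t_ij = (E*[ij,t] - F*[ij,s])/(EG - F^2)
Gamma_sss = 0, Gamma_sst = 225/277, Gamma_stt = -60/277, Gamma_tss = 0, Gamma_tst = -60/277, Gamma_ttt = 16/277
X = (3/4, -11/4), Y = (-2, 0) at the point

Answer: (nabla_X Y)^s = 2761/277, (nabla_X Y)^t = -3813/1108


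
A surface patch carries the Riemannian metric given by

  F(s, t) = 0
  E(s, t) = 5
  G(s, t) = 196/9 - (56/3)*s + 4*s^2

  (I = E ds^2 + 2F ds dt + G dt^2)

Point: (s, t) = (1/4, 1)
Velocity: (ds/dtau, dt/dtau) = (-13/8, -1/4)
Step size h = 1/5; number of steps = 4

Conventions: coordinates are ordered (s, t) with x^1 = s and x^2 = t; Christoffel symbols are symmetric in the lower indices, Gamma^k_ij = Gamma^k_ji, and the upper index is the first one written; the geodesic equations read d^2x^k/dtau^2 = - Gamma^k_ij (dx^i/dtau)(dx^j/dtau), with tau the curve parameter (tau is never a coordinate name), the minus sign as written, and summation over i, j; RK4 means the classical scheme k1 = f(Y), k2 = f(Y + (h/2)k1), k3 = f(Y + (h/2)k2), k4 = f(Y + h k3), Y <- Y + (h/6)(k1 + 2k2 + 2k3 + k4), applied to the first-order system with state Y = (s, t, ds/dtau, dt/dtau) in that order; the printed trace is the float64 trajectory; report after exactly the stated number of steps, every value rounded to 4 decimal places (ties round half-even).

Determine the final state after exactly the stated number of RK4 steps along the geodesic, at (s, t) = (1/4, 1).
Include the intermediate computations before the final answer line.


f(Y) = (ds/dtau, dt/dtau, -Gamma^s_ij Y'^i Y'^j, -Gamma^t_ij Y'^i Y'^j) with the Gammas evaluated at the stage position; h = 0.200000; intermediate values shown to 6 dp
step 0: s = 0.2500, t = 1.0000, ds/dtau = -1.6250, dt/dtau = -0.2500
step 1:
  k1: at (s, t) = (0.250000, 1.000000), (ds/dtau, dt/dtau) = (-1.625000, -0.250000); Gamma_sss = 0.000000, Gamma_sst = 0.000000, Gamma_stt = 1.666667, Gamma_tss = 0.000000, Gamma_tst = -0.480000, Gamma_ttt = 0.000000; k1 = (-1.625000, -0.250000, -0.104167, 0.390000)
  k2: at (s, t) = (0.087500, 0.975000), (ds/dtau, dt/dtau) = (-1.635417, -0.211000); Gamma_sss = 0.000000, Gamma_sst = 0.000000, Gamma_stt = 1.796667, Gamma_tss = 0.000000, Gamma_tst = -0.445269, Gamma_ttt = 0.000000; k2 = (-1.635417, -0.211000, -0.079989, 0.307301)
  k3: at (s, t) = (0.086458, 0.978900), (ds/dtau, dt/dtau) = (-1.632999, -0.219270); Gamma_sss = 0.000000, Gamma_sst = 0.000000, Gamma_stt = 1.797500, Gamma_tss = 0.000000, Gamma_tst = -0.445063, Gamma_ttt = 0.000000; k3 = (-1.632999, -0.219270, -0.086423, 0.318725)
  k4: at (s, t) = (-0.076600, 0.956146), (ds/dtau, dt/dtau) = (-1.642285, -0.186255); Gamma_sss = 0.000000, Gamma_sst = 0.000000, Gamma_stt = 1.927946, Gamma_tss = 0.000000, Gamma_tst = -0.414949, Gamma_ttt = 0.000000; k4 = (-1.642285, -0.186255, -0.066882, 0.253852)
  Y <- Y + (h/6)(k1 + 2k2 + 2k3 + k4): s = -0.0768, t = 0.9568, ds/dtau = -1.6418, dt/dtau = -0.1868
step 2:
  k1: at (s, t) = (-0.076804, 0.956774), (ds/dtau, dt/dtau) = (-1.641796, -0.186803); Gamma_sss = 0.000000, Gamma_sst = 0.000000, Gamma_stt = 1.928110, Gamma_tss = 0.000000, Gamma_tst = -0.414914, Gamma_ttt = 0.000000; k1 = (-1.641796, -0.186803, -0.067282, 0.254502)
  k2: at (s, t) = (-0.240983, 0.938093), (ds/dtau, dt/dtau) = (-1.648524, -0.161353); Gamma_sss = 0.000000, Gamma_sst = 0.000000, Gamma_stt = 2.059453, Gamma_tss = 0.000000, Gamma_tst = -0.388453, Gamma_ttt = 0.000000; k2 = (-1.648524, -0.161353, -0.053617, 0.206652)
  k3: at (s, t) = (-0.241656, 0.940638), (ds/dtau, dt/dtau) = (-1.647158, -0.166138); Gamma_sss = 0.000000, Gamma_sst = 0.000000, Gamma_stt = 2.059992, Gamma_tss = 0.000000, Gamma_tst = -0.388351, Gamma_ttt = 0.000000; k3 = (-1.647158, -0.166138, -0.056860, 0.212549)
  k4: at (s, t) = (-0.406235, 0.923546), (ds/dtau, dt/dtau) = (-1.653168, -0.144293); Gamma_sss = 0.000000, Gamma_sst = 0.000000, Gamma_stt = 2.191655, Gamma_tss = 0.000000, Gamma_tst = -0.365021, Gamma_ttt = 0.000000; k4 = (-1.653168, -0.144293, -0.045632, 0.174145)
  Y <- Y + (h/6)(k1 + 2k2 + 2k3 + k4): s = -0.4063, t = 0.9239, ds/dtau = -1.6529, dt/dtau = -0.1446
step 3:
  k1: at (s, t) = (-0.406348, 0.923904), (ds/dtau, dt/dtau) = (-1.652925, -0.144568); Gamma_sss = 0.000000, Gamma_sst = 0.000000, Gamma_stt = 2.191745, Gamma_tss = 0.000000, Gamma_tst = -0.365006, Gamma_ttt = 0.000000; k1 = (-1.652925, -0.144568, -0.045807, 0.174444)
  k2: at (s, t) = (-0.571641, 0.909447), (ds/dtau, dt/dtau) = (-1.657505, -0.127124); Gamma_sss = 0.000000, Gamma_sst = 0.000000, Gamma_stt = 2.323979, Gamma_tss = 0.000000, Gamma_tst = -0.344237, Gamma_ttt = 0.000000; k2 = (-1.657505, -0.127124, -0.037557, 0.145067)
  k3: at (s, t) = (-0.572099, 0.911192), (ds/dtau, dt/dtau) = (-1.656680, -0.130061); Gamma_sss = 0.000000, Gamma_sst = 0.000000, Gamma_stt = 2.324346, Gamma_tss = 0.000000, Gamma_tst = -0.344183, Gamma_ttt = 0.000000; k3 = (-1.656680, -0.130061, -0.039319, 0.148322)
  k4: at (s, t) = (-0.737684, 0.897892), (ds/dtau, dt/dtau) = (-1.660788, -0.114904); Gamma_sss = 0.000000, Gamma_sst = 0.000000, Gamma_stt = 2.456814, Gamma_tss = 0.000000, Gamma_tst = -0.325625, Gamma_ttt = 0.000000; k4 = (-1.660788, -0.114904, -0.032437, 0.124279)
  Y <- Y + (h/6)(k1 + 2k2 + 2k3 + k4): s = -0.7378, t = 0.8981, ds/dtau = -1.6607, dt/dtau = -0.1151
step 4:
  k1: at (s, t) = (-0.737751, 0.898109), (ds/dtau, dt/dtau) = (-1.660658, -0.115051); Gamma_sss = 0.000000, Gamma_sst = 0.000000, Gamma_stt = 2.456867, Gamma_tss = 0.000000, Gamma_tst = -0.325618, Gamma_ttt = 0.000000; k1 = (-1.660658, -0.115051, -0.032521, 0.124426)
  k2: at (s, t) = (-0.903817, 0.886604), (ds/dtau, dt/dtau) = (-1.663910, -0.102609); Gamma_sss = 0.000000, Gamma_sst = 0.000000, Gamma_stt = 2.589720, Gamma_tss = 0.000000, Gamma_tst = -0.308914, Gamma_ttt = 0.000000; k2 = (-1.663910, -0.102609, -0.027266, 0.105483)
  k3: at (s, t) = (-0.904142, 0.887849), (ds/dtau, dt/dtau) = (-1.663384, -0.104503); Gamma_sss = 0.000000, Gamma_sst = 0.000000, Gamma_stt = 2.589980, Gamma_tss = 0.000000, Gamma_tst = -0.308883, Gamma_ttt = 0.000000; k3 = (-1.663384, -0.104503, -0.028285, 0.107386)
  k4: at (s, t) = (-1.070428, 0.877209), (ds/dtau, dt/dtau) = (-1.666315, -0.093574); Gamma_sss = 0.000000, Gamma_sst = 0.000000, Gamma_stt = 2.723009, Gamma_tss = 0.000000, Gamma_tst = -0.293793, Gamma_ttt = 0.000000; k4 = (-1.666315, -0.093574, -0.023843, 0.091619)
  Y <- Y + (h/6)(k1 + 2k2 + 2k3 + k4): s = -1.0705, t = 0.8773, ds/dtau = -1.6662, dt/dtau = -0.0937

Answer: s = -1.0705, t = 0.8773, ds/dtau = -1.6662, dt/dtau = -0.0937
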